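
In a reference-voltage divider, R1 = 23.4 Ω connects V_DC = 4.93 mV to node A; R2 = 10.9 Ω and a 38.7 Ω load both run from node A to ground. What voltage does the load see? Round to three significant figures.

V_out ≈ 1.31 mV

First combine the lower leg with the load: R2 ‖ R_L = 8.505 Ω.
Now apply the divider: V_out = 4.93 × 0.2666 = 1.314 mV.
(Unloaded it would be 1.57 mV; the load pulls it down.)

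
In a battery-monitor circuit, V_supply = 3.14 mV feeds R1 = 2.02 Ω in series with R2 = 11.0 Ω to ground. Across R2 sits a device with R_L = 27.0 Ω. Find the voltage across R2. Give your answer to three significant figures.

R2 ‖ R_L = (11.0 × 27.0)/(11.0 + 27.0) = 7.816 Ω.
Now apply the divider: V_out = 3.14 × 0.7946 = 2.495 mV.
(Unloaded it would be 2.65 mV; the load pulls it down.)

V_out ≈ 2.50 mV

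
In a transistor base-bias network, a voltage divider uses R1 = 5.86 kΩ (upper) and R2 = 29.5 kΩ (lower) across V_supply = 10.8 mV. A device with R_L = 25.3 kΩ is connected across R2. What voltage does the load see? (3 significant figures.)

First combine the lower leg with the load: R2 ‖ R_L = 13.62 kΩ.
Now apply the divider: V_out = 10.8 × 0.6992 = 7.551 mV.
(Unloaded it would be 9.01 mV; the load pulls it down.)

V_out ≈ 7.55 mV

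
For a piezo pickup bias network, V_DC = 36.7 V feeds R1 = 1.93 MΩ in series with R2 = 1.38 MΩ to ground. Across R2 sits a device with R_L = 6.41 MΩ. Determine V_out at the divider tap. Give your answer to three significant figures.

V_out ≈ 13.6 V

First combine the lower leg with the load: R2 ‖ R_L = 1.136 MΩ.
Voltage divider with the loaded lower leg: V_out = 36.7 × 1.136/(1.93 + 1.136) = 36.7 × 0.3704 = 13.59 V.
(Unloaded it would be 15.3 V; the load pulls it down.)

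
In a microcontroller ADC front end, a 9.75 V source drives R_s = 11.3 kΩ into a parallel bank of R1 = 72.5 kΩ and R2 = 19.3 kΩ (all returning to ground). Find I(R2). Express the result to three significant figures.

Combine the parallel branches: R_p = (1/72.5 + 1/19.3)⁻¹ = 15.24 kΩ.
V_A by voltage divider: V_A = 9.75 × 15.24/(11.3 + 15.24) = 5.599 V.
I(R2) = V_A / R2 = 5.599/19.3 = 0.2901 mA.

I ≈ 0.290 mA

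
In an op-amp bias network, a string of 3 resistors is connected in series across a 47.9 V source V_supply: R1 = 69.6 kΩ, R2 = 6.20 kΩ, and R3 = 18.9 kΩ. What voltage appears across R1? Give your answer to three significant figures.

V ≈ 35.2 V

Series total: ΣR = 69.6 + 6.20 + 18.9 = 94.70 kΩ.
By the voltage-divider rule, V = 47.9 × 69.60/94.70 = 35.20 V.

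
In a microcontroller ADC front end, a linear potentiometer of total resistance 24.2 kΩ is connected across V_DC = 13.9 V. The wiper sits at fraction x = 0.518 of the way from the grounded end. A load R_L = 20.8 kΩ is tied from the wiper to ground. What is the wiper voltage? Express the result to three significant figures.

V_out ≈ 5.58 V

Lower segment x·R_p = 12.54 kΩ; upper segment (1−x)·R_p = 11.66 kΩ.
(x·R_p) ‖ R_L = 7.822 kΩ.
Loaded-divider output: V_out = 13.9 × 0.4014 = 5.579 V.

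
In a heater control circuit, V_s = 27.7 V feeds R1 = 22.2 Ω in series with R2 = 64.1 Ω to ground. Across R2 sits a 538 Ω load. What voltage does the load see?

The load sits in parallel with R2, giving an effective lower resistance R2' = R2·R_L/(R2+R_L) = 57.28 Ω.
Now apply the divider: V_out = 27.7 × 0.7207 = 19.96 V.
(Unloaded it would be 20.6 V; the load pulls it down.)

V_out ≈ 20.0 V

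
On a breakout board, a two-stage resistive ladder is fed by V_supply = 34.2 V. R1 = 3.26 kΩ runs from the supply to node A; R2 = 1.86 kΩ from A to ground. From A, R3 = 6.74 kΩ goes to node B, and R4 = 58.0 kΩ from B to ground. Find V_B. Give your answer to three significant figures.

Node A sees R2 in parallel with the series input of stage 2, R3 + R4 = 64.74 kΩ.
R2 ‖ (R3+R4) = 1.808 kΩ.
V_A = 34.2 × 1.808/(3.26 + 1.808) = 12.20 V.
V_B = V_A × 0.8959 = 10.93 V.

V_B ≈ 10.9 V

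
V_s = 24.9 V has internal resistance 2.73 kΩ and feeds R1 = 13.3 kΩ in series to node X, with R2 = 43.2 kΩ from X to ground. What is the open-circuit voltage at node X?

R1' = 2.73 + 13.3 = 16.03 kΩ (source resistance + R1).
With X open, the divider is unloaded: V_th = 24.9 × 43.2/59.23 = 18.16 V.

V_th ≈ 18.2 V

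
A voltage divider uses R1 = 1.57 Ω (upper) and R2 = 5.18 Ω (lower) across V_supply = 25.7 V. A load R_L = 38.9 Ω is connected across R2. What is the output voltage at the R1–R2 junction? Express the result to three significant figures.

V_out ≈ 19.1 V

The load sits in parallel with R2, giving an effective lower resistance R2' = R2·R_L/(R2+R_L) = 4.571 Ω.
Then V_out = V_supply · R2'/(R1 + R2') = 25.7 × 4.571/6.141 = 19.13 V.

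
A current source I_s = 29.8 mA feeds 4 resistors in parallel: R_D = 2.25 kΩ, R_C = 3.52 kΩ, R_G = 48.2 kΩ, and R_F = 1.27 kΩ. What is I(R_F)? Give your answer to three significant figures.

I ≈ 15.3 mA

Total conductance ΣG = 1/2.25 + 1/3.52 + 1/48.2 + 1/1.27 = 1.537 (units of 1/kΩ).
R_F takes the fraction G_k/ΣG = 0.7874/1.537 = 0.5124, so I = 29.8 × 0.5124 = 15.27 mA.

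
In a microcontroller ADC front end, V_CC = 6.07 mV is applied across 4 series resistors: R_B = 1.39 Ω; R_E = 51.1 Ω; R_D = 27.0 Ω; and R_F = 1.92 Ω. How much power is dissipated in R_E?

The common current is I = 6.07/81.41 = 0.07456 mA.
V(R_E) = I·R = 3.810 mV; P = V·I = 3.810 × 0.07456 = 0.2841 µW.

P ≈ 0.284 µW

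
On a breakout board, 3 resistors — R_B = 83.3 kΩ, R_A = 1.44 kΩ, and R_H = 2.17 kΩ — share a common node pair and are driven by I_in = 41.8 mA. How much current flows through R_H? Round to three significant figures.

I ≈ 16.5 mA

Conductances: ΣG = 1/83.3 + 1/1.44 + 1/2.17 = 1.167 (1/kΩ).
Current divider: I(R_H) = I_in · G_k/ΣG = 41.8 × (0.4608/1.167) = 41.8 × 0.3948 = 16.50 mA.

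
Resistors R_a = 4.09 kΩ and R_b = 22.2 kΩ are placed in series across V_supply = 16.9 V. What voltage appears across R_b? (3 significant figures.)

V ≈ 14.3 V

Total series resistance ΣR = 4.09 + 22.2 = 26.29 kΩ.
V = V_supply · R/ΣR = 16.9 × 0.8444 = 14.27 V.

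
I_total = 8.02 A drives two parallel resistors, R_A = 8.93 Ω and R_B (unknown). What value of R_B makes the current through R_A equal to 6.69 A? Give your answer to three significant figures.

Two-branch current divider: I_A = I_total · R_B/(R_A + R_B).
6.69/8.02 = R_B/(R_A + R_B) → R_B = R_A · (0.8342)/(1 − 0.8342) = 8.93 × 5.030 = 44.92 Ω.

R_B ≈ 44.9 Ω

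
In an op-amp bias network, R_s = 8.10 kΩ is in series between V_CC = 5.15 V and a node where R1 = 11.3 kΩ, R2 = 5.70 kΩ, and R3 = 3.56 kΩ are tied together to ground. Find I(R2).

I ≈ 0.167 mA

Parallel bank: R_p = 1/(1/11.3 + 1/5.70 + 1/3.56) = 1.835 kΩ.
V_A = 5.15 × 1.835/9.935 = 0.9514 V.
I(R2) = V_A / R2 = 0.9514/5.70 = 0.1669 mA.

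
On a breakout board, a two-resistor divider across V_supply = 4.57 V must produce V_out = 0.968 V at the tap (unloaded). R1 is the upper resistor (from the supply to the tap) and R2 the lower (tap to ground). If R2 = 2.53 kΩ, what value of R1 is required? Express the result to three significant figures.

R1 ≈ 9.41 kΩ

Required fraction k = V_out/V_supply = 0.2118.
So R1 = R2 · (V_supply/V_out − 1) = 2.53 × (4.57/0.968 − 1) = 2.53 × 3.721 = 9.414 kΩ.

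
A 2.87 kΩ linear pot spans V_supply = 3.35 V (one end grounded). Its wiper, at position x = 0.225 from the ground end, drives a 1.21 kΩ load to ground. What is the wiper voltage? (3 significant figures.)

Split the track: R_lower = x·R_p = 0.6458 kΩ, R_upper = (1−x)·R_p = 2.224 kΩ.
(x·R_p) ‖ R_L = 0.4210 kΩ.
V_out = 3.35 × 0.4210/(2.224 + 0.4210) = 0.5332 V.
(Unloaded: V_out = x·V_supply = 0.754 V.)

V_out ≈ 0.533 V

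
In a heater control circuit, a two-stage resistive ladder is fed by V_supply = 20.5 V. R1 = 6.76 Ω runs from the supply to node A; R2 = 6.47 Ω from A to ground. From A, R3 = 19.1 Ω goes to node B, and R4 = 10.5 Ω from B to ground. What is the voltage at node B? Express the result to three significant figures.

Looking into the second stage from A: R3 + R4 = 29.60 Ω appears in parallel with R2.
R2 ‖ (R3+R4) = 5.309 Ω.
First divider: V_A = V_supply · 5.309/(6.76 + 5.309) = 9.018 V.
Stage 2 is unloaded, so V_B = V_A · R4/(R3+R4) = 9.018 × 10.5/29.60 = 3.199 V.

V_B ≈ 3.20 V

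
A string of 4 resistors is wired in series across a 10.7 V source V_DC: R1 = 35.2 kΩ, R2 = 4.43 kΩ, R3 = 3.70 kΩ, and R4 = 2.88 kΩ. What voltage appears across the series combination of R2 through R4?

ΣR = 35.2 + 4.43 + 3.70 + 2.88 = 46.21 kΩ.
R_{R2..R4} = 4.43 + 3.70 + 2.88 = 11.01 kΩ.
Voltage divider: V = V_DC · (11.01 / 46.21) = 10.7 × 0.2383 = 2.549 V.

V ≈ 2.55 V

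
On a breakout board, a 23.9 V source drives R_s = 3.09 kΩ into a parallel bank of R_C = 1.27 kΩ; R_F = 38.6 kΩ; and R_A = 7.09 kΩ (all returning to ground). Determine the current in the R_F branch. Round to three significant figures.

I ≈ 0.157 mA

Parallel bank: R_p = 1/(1/1.27 + 1/38.6 + 1/7.09) = 1.048 kΩ.
V_A = 23.9 × 1.048/4.138 = 6.052 V.
Branch current I = V_A/R_F = 6.052/38.6 = 0.1568 mA.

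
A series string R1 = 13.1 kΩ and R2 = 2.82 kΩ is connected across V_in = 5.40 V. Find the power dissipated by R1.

ΣR = 15.92 kΩ → I = 5.40/15.92 = 0.3392 mA.
P = I²R = 0.1151 × 13.1 = 1.507 mW.

P ≈ 1.51 mW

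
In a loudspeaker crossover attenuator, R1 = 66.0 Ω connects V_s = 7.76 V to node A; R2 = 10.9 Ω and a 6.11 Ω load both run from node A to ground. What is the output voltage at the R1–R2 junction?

V_out ≈ 0.435 V

The load sits in parallel with R2, giving an effective lower resistance R2' = R2·R_L/(R2+R_L) = 3.915 Ω.
Now apply the divider: V_out = 7.76 × 0.05600 = 0.4346 V.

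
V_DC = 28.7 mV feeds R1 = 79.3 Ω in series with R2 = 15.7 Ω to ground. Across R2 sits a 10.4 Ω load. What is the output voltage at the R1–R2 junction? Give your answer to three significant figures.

The load sits in parallel with R2, giving an effective lower resistance R2' = R2·R_L/(R2+R_L) = 6.256 Ω.
Voltage divider with the loaded lower leg: V_out = 28.7 × 6.256/(79.3 + 6.256) = 28.7 × 0.07312 = 2.099 mV.

V_out ≈ 2.10 mV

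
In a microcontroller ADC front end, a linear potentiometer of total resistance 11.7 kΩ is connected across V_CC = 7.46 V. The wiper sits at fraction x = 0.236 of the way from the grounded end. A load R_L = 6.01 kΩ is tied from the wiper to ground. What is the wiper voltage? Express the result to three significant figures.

The pot divides into 8.939 kΩ above the wiper and 2.761 kΩ below.
(x·R_p) ‖ R_L = 1.892 kΩ.
Then V_out = V_CC · 1.892/(8.939 + 1.892) = 1.303 V.
(Unloaded: V_out = x·V_CC = 1.76 V.)

V_out ≈ 1.30 V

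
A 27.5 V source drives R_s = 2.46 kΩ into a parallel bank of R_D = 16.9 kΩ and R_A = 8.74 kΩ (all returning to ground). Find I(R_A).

Parallel bank: R_p = 1/(1/16.9 + 1/8.74) = 5.761 kΩ.
Node voltage V_A = V_supply · R_p/(R_s + R_p) = 27.5 × 0.7008 = 19.27 V.
I(R_A) = V_A / R_A = 19.27/8.74 = 2.205 mA.

I ≈ 2.20 mA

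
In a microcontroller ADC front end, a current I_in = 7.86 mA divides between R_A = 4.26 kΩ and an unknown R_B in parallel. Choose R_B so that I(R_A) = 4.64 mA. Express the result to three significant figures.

In a two-way split, I_A/I_in = R_B/(R_A + R_B).
With f = 0.5903, R_B = R_A · f/(1−f) = 4.26 × 1.441 = 6.139 kΩ.

R_B ≈ 6.14 kΩ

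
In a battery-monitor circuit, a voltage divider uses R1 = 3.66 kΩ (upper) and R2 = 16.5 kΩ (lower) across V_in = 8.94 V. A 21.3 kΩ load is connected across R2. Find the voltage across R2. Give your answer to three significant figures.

The load sits in parallel with R2, giving an effective lower resistance R2' = R2·R_L/(R2+R_L) = 9.298 kΩ.
Voltage divider with the loaded lower leg: V_out = 8.94 × 9.298/(3.66 + 9.298) = 8.94 × 0.7175 = 6.415 V.

V_out ≈ 6.41 V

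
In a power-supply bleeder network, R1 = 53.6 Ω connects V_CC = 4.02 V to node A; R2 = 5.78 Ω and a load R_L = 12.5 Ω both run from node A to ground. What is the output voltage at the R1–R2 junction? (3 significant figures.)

V_out ≈ 0.276 V

R2 ‖ R_L = (5.78 × 12.5)/(5.78 + 12.5) = 3.952 Ω.
Voltage divider with the loaded lower leg: V_out = 4.02 × 3.952/(53.6 + 3.952) = 4.02 × 0.06867 = 0.2761 V.
(Unloaded it would be 0.391 V; the load pulls it down.)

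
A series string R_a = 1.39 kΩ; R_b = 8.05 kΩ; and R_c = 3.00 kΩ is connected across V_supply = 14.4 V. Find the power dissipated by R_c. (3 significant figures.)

The common current is I = 14.4/12.44 = 1.158 mA.
V(R_c) = I·R = 3.473 V; P = V·I = 3.473 × 1.158 = 4.020 mW.

P ≈ 4.02 mW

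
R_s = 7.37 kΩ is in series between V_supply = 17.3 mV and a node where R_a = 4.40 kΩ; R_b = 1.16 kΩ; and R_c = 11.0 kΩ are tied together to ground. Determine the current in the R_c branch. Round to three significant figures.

Parallel bank: R_p = 1/(1/4.40 + 1/1.16 + 1/11.0) = 0.8473 kΩ.
V_A by voltage divider: V_A = 17.3 × 0.8473/(7.37 + 0.8473) = 1.784 mV.
I(R_c) = V_A / R_c = 1.784/11.0 = 0.1622 µA.

I ≈ 0.162 µA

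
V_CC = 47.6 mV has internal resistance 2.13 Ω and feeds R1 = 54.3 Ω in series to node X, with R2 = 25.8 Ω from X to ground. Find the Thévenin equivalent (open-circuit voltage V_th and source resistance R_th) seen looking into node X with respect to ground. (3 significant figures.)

V_th ≈ 14.9 mV, R_th ≈ 17.7 Ω

R1' = 2.13 + 54.3 = 56.43 Ω (source resistance + R1).
Open-circuit (no load on X): V_th = V_CC · R2/(R1' + R2) = 47.6 × 25.8/(56.43 + 25.8) = 14.93 mV.
Looking into X with the source shorted: R_th = R1'·R2/(R1'+R2) = 56.43 × 25.8/82.23 = 17.71 Ω.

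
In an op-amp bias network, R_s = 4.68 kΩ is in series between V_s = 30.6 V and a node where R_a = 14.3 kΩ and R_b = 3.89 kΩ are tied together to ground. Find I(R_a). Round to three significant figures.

Combine the parallel branches: R_p = (1/14.3 + 1/3.89)⁻¹ = 3.058 kΩ.
Node voltage V_A = V_s · R_p/(R_s + R_p) = 30.6 × 0.3952 = 12.09 V.
Branch current I = V_A/R_a = 12.09/14.3 = 0.8457 mA.
(Check via current divider: I_total = 3.954 mA; share G_k/ΣG = 0.2139 → same result.)

I ≈ 0.846 mA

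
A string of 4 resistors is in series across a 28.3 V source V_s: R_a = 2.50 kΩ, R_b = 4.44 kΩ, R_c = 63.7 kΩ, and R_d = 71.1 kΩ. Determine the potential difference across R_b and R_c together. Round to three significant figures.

Total series resistance ΣR = 2.50 + 4.44 + 63.7 + 71.1 = 141.7 kΩ.
R_{R_b..R_c} = 4.44 + 63.7 = 68.14 kΩ.
V = V_s · R/ΣR = 28.3 × 0.4807 = 13.60 V.

V ≈ 13.6 V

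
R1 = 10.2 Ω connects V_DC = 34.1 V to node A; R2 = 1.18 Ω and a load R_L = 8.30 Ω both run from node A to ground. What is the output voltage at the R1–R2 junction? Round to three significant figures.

First combine the lower leg with the load: R2 ‖ R_L = 1.033 Ω.
Then V_out = V_DC · R2'/(R1 + R2') = 34.1 × 1.033/11.23 = 3.136 V.

V_out ≈ 3.14 V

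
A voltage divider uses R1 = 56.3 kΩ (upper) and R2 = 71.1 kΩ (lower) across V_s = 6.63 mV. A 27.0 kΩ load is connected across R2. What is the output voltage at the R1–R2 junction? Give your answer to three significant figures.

V_out ≈ 1.71 mV

The load sits in parallel with R2, giving an effective lower resistance R2' = R2·R_L/(R2+R_L) = 19.57 kΩ.
Then V_out = V_s · R2'/(R1 + R2') = 6.63 × 19.57/75.87 = 1.710 mV.
(Unloaded it would be 3.70 mV; the load pulls it down.)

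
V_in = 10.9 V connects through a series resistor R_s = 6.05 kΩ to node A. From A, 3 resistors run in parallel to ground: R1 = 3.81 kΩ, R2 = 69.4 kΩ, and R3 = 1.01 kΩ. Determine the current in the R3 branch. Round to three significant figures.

Equivalent of the parallel group: R_p = 0.7893 kΩ.
V_A = 10.9 × 0.7893/6.839 = 1.258 V.
Branch current I = V_A/R3 = 1.258/1.01 = 1.245 mA.

I ≈ 1.25 mA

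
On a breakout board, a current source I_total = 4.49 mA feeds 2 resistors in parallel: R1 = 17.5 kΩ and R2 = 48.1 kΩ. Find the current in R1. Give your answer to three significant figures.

I ≈ 3.29 mA

With just two branches, the current splits inversely with resistance.
So I = 4.49 × 48.1/65.60 = 3.292 mA.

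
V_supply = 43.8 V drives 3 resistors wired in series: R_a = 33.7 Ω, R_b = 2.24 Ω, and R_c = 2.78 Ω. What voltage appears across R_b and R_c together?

V ≈ 5.68 V

ΣR = 33.7 + 2.24 + 2.78 = 38.72 Ω.
R_{R_b..R_c} = 2.24 + 2.78 = 5.020 Ω.
Voltage divider: V = V_supply · (5.020 / 38.72) = 43.8 × 0.1296 = 5.679 V.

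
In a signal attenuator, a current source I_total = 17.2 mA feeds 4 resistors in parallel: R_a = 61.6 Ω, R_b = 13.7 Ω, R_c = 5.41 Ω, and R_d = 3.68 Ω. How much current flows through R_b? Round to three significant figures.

Conductances: ΣG = 1/61.6 + 1/13.7 + 1/5.41 + 1/3.68 = 0.5458 (1/Ω).
By the current-divider rule, I = I_total · G_k/ΣG = 17.2 × 0.1337 = 2.300 mA.

I ≈ 2.30 mA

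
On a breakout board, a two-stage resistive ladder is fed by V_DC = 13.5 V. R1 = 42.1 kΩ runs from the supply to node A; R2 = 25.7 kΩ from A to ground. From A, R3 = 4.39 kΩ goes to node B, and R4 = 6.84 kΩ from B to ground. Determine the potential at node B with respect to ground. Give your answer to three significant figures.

The second stage (R3 + R4 = 11.23 kΩ) loads node A in parallel with R2.
Effective lower resistance at A: R2 ‖ 11.23 = 7.815 kΩ.
V_A = 13.5 × 7.815/(42.1 + 7.815) = 2.114 V.
Stage 2 is unloaded, so V_B = V_A · R4/(R3+R4) = 2.114 × 6.84/11.23 = 1.287 V.

V_B ≈ 1.29 V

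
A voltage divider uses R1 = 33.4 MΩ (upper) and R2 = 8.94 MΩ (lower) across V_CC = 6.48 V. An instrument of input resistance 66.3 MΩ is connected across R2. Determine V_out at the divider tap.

V_out ≈ 1.24 V

R2 ‖ R_L = (8.94 × 66.3)/(8.94 + 66.3) = 7.878 MΩ.
Now apply the divider: V_out = 6.48 × 0.1908 = 1.237 V.
(Unloaded it would be 1.37 V; the load pulls it down.)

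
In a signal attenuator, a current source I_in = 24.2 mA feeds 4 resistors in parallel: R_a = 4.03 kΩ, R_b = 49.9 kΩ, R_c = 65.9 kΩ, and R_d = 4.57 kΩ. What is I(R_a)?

Total conductance ΣG = 1/4.03 + 1/49.9 + 1/65.9 + 1/4.57 = 0.5022 (units of 1/kΩ).
Current divider: I(R_a) = I_in · G_k/ΣG = 24.2 × (0.2481/0.5022) = 24.2 × 0.4941 = 11.96 mA.

I ≈ 12.0 mA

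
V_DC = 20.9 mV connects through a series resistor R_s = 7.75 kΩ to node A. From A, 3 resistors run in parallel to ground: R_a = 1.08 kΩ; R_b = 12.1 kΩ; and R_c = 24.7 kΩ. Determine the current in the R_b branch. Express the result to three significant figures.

Combine the parallel branches: R_p = (1/1.08 + 1/12.1 + 1/24.7)⁻¹ = 0.9532 kΩ.
Node voltage V_A = V_DC · R_p/(R_s + R_p) = 20.9 × 0.1095 = 2.289 mV.
Branch current I = V_A/R_b = 2.289/12.1 = 0.1892 µA.

I ≈ 0.189 µA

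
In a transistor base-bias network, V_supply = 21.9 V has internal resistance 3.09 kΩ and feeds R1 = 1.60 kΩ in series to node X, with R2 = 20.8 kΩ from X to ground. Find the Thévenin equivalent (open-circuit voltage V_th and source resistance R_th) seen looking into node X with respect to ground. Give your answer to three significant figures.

V_th ≈ 17.9 V, R_th ≈ 3.83 kΩ

R1' = 3.09 + 1.60 = 4.690 kΩ (source resistance + R1).
V_th is the unloaded tap voltage: V_supply · R2/(R1'+R2) = 21.9 × 0.8160 = 17.87 V.
Looking into X with the source shorted: R_th = R1'·R2/(R1'+R2) = 4.690 × 20.8/25.49 = 3.827 kΩ.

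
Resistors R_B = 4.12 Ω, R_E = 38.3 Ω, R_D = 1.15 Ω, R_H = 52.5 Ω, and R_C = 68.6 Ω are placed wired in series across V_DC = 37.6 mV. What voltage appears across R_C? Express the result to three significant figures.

ΣR = 4.12 + 38.3 + 1.15 + 52.5 + 68.6 = 164.7 Ω.
Voltage divider: V = V_DC · (68.60 / 164.7) = 37.6 × 0.4166 = 15.66 mV.

V ≈ 15.7 mV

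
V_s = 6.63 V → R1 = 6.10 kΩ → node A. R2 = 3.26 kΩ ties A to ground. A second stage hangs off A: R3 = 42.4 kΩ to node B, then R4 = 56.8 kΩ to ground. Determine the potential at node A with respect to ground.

Node A sees R2 in parallel with the series input of stage 2, R3 + R4 = 99.20 kΩ.
R2 ‖ (R3+R4) = 3.156 kΩ.
So V_A = 6.63 × 0.3410 = 2.261 V.

V_A ≈ 2.26 V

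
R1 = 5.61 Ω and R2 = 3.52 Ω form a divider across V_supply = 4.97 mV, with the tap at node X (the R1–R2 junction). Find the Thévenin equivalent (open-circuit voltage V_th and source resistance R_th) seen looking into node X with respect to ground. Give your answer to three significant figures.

V_th ≈ 1.92 mV, R_th ≈ 2.16 Ω

Open-circuit (no load on X): V_th = V_supply · R2/(R1 + R2) = 4.97 × 3.52/(5.610 + 3.52) = 1.916 mV.
With V_supply suppressed (replaced by a short), R_th = R1 ‖ R2 = (5.610 × 3.52)/(5.610 + 3.52) = 2.163 Ω.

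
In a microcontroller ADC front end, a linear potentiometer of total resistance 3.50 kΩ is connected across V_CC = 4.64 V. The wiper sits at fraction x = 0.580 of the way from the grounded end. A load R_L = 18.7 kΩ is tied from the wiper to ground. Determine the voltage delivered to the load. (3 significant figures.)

The pot divides into 1.470 kΩ above the wiper and 2.030 kΩ below.
R_L loads the lower segment: effective lower R = 1.831 kΩ.
Then V_out = V_CC · 1.831/(1.470 + 1.831) = 2.574 V.
(Unloaded: V_out = x·V_CC = 2.69 V.)

V_out ≈ 2.57 V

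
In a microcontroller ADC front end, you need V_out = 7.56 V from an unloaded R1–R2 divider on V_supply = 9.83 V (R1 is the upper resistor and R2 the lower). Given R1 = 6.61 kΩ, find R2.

R2 ≈ 22.0 kΩ

Required fraction k = V_out/V_supply = 0.7691.
Rearranging, R2 = R1·k/(1−k) = 6.61 × 3.330 = 22.01 kΩ.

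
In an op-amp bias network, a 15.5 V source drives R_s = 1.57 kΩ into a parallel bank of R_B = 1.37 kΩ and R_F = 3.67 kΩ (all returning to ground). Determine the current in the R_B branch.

I ≈ 4.40 mA

Parallel bank: R_p = 1/(1/1.37 + 1/3.67) = 0.9976 kΩ.
V_A = 15.5 × 0.9976/2.568 = 6.022 V.
Branch current I = V_A/R_B = 6.022/1.37 = 4.396 mA.
(Check via current divider: I_total = 6.037 mA; share G_k/ΣG = 0.7282 → same result.)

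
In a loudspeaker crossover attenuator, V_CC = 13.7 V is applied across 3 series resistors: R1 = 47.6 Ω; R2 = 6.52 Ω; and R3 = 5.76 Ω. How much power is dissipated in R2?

P ≈ 0.341 W

The common current is I = 13.7/59.88 = 0.2288 A.
V(R2) = I·R = 1.492 V; P = V·I = 1.492 × 0.2288 = 0.3413 W.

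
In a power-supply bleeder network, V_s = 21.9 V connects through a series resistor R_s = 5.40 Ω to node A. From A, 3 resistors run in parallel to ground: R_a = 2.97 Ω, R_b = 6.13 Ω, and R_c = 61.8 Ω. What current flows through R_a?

I ≈ 1.95 A

Combine the parallel branches: R_p = (1/2.97 + 1/6.13 + 1/61.8)⁻¹ = 1.938 Ω.
Node voltage V_A = V_s · R_p/(R_s + R_p) = 21.9 × 0.2641 = 5.784 V.
I(R_a) = V_A / R_a = 5.784/2.97 = 1.947 A.
(Check via current divider: I_total = 2.984 A; share G_k/ΣG = 0.6525 → same result.)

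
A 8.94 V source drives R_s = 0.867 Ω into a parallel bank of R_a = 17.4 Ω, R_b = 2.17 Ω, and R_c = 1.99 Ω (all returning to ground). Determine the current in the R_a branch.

I ≈ 0.273 A

Combine the parallel branches: R_p = (1/17.4 + 1/2.17 + 1/1.99)⁻¹ = 0.9796 Ω.
V_A by voltage divider: V_A = 8.94 × 0.9796/(0.867 + 0.9796) = 4.743 V.
I(R_a) = V_A / R_a = 4.743/17.4 = 0.2726 A.
(Check via current divider: I_total = 4.841 A; share G_k/ΣG = 0.05630 → same result.)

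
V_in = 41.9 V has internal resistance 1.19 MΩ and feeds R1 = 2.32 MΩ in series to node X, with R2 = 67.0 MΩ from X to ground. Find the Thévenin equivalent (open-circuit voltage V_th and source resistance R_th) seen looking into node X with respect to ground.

V_th ≈ 39.8 V, R_th ≈ 3.34 MΩ

R1' = 1.19 + 2.32 = 3.510 MΩ (source resistance + R1).
Open-circuit (no load on X): V_th = V_in · R2/(R1' + R2) = 41.9 × 67.0/(3.510 + 67.0) = 39.81 V.
With V_in suppressed (replaced by a short), R_th = R1' ‖ R2 = (3.510 × 67.0)/(3.510 + 67.0) = 3.335 MΩ.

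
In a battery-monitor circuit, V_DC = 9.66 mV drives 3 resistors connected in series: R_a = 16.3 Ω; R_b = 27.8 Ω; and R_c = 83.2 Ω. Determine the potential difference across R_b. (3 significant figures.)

V ≈ 2.11 mV

Series total: ΣR = 16.3 + 27.8 + 83.2 = 127.3 Ω.
Voltage divider: V = V_DC · (27.80 / 127.3) = 9.66 × 0.2184 = 2.110 mV.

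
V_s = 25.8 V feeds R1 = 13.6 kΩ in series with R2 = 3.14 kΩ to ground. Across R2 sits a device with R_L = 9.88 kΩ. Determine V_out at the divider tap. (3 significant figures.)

V_out ≈ 3.85 V

R2 ‖ R_L = (3.14 × 9.88)/(3.14 + 9.88) = 2.383 kΩ.
Then V_out = V_s · R2'/(R1 + R2') = 25.8 × 2.383/15.98 = 3.846 V.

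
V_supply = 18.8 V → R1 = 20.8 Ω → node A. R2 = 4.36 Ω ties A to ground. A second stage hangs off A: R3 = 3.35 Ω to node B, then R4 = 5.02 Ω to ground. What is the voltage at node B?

V_B ≈ 1.37 V

The second stage (R3 + R4 = 8.370 Ω) loads node A in parallel with R2.
Effective lower resistance at A: R2 ‖ 8.370 = 2.867 Ω.
V_A = 18.8 × 2.867/(20.8 + 2.867) = 2.277 V.
Stage 2 is unloaded, so V_B = V_A · R4/(R3+R4) = 2.277 × 5.02/8.370 = 1.366 V.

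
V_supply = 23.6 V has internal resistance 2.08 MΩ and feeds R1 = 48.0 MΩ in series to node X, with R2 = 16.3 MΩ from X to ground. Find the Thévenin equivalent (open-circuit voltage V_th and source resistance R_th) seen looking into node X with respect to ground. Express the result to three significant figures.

V_th ≈ 5.80 V, R_th ≈ 12.3 MΩ

R1' = 2.08 + 48.0 = 50.08 MΩ (source resistance + R1).
V_th is the unloaded tap voltage: V_supply · R2/(R1'+R2) = 23.6 × 0.2456 = 5.795 V.
Zeroing V_supply shorts the top of R1' to ground, so R_th = R1' ‖ R2 = 12.30 MΩ.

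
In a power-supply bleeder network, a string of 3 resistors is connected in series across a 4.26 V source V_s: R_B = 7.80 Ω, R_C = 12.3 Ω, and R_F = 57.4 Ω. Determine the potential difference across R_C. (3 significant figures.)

ΣR = 7.80 + 12.3 + 57.4 = 77.50 Ω.
V = V_s · R/ΣR = 4.26 × 0.1587 = 0.6761 V.

V ≈ 0.676 V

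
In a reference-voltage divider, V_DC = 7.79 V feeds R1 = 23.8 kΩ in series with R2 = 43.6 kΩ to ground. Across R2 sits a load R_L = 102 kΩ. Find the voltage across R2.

V_out ≈ 4.38 V

R2 ‖ R_L = (43.6 × 102)/(43.6 + 102) = 30.54 kΩ.
Now apply the divider: V_out = 7.79 × 0.5620 = 4.378 V.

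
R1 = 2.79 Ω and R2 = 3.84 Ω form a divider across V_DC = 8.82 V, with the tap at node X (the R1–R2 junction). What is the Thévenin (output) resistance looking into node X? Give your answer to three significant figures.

With V_DC suppressed (replaced by a short), R_th = R1 ‖ R2 = (2.790 × 3.84)/(2.790 + 3.84) = 1.616 Ω.

R_th ≈ 1.62 Ω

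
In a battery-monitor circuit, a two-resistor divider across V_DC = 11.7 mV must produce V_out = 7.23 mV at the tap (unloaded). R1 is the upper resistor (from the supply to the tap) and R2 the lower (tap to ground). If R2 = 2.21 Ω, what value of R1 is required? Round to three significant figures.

V_out/V_DC = R2/(R1+R2) = 0.6179.
Rearranging, R1 = R2·(1−k)/k = 2.21 × 0.6183 = 1.366 Ω.

R1 ≈ 1.37 Ω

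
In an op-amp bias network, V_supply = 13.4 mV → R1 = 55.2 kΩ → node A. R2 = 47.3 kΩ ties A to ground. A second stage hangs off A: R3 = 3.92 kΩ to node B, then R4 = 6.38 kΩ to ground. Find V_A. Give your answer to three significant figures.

V_A ≈ 1.78 mV

The second stage (R3 + R4 = 10.30 kΩ) loads node A in parallel with R2.
R2 ‖ (R3+R4) = 8.458 kΩ.
So V_A = 13.4 × 0.1329 = 1.780 mV.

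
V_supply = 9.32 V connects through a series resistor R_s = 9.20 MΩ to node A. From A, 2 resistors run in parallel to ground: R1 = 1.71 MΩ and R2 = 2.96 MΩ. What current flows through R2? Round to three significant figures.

Equivalent of the parallel group: R_p = 1.084 MΩ.
Node voltage V_A = V_supply · R_p/(R_s + R_p) = 9.32 × 0.1054 = 0.9823 V.
Branch current I = V_A/R2 = 0.9823/2.96 = 0.3318 µA.
(Equivalently: I_total = 0.9063 µA, then current-divider fraction G_k/ΣG = 0.3662.)

I ≈ 0.332 µA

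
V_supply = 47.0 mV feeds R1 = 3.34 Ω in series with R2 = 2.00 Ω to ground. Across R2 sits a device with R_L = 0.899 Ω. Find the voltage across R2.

R2 ‖ R_L = (2.00 × 0.899)/(2.00 + 0.899) = 0.6202 Ω.
Then V_out = V_supply · R2'/(R1 + R2') = 47.0 × 0.6202/3.960 = 7.361 mV.

V_out ≈ 7.36 mV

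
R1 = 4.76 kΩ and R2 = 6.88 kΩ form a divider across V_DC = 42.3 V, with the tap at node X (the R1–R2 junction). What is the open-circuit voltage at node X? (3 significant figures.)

V_th ≈ 25.0 V

Open-circuit (no load on X): V_th = V_DC · R2/(R1 + R2) = 42.3 × 6.88/(4.760 + 6.88) = 25.00 V.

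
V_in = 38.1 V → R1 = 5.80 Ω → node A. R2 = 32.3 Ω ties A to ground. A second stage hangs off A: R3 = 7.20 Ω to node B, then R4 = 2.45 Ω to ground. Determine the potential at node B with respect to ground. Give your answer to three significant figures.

Node A sees R2 in parallel with the series input of stage 2, R3 + R4 = 9.650 Ω.
R2 ‖ (R3+R4) = 7.430 Ω.
First divider: V_A = V_in · 7.430/(5.80 + 7.430) = 21.40 V.
V_B = V_A × 0.2539 = 5.432 V.

V_B ≈ 5.43 V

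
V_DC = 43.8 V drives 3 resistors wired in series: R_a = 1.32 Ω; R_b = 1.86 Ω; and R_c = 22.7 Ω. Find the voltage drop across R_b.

V ≈ 3.15 V

Total series resistance ΣR = 1.32 + 1.86 + 22.7 = 25.88 Ω.
By the voltage-divider rule, V = 43.8 × 1.860/25.88 = 3.148 V.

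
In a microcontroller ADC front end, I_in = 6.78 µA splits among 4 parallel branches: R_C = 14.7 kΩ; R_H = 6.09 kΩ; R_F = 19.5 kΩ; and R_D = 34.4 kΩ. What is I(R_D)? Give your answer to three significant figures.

I ≈ 0.631 µA

Conductances: ΣG = 1/14.7 + 1/6.09 + 1/19.5 + 1/34.4 = 0.3126 (1/kΩ).
Current divider: I(R_D) = I_in · G_k/ΣG = 6.78 × (0.02907/0.3126) = 6.78 × 0.09300 = 0.6305 µA.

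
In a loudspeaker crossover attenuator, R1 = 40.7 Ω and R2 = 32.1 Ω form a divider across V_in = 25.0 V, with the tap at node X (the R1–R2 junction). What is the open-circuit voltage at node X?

With X open, the divider is unloaded: V_th = 25.0 × 32.1/72.80 = 11.02 V.

V_th ≈ 11.0 V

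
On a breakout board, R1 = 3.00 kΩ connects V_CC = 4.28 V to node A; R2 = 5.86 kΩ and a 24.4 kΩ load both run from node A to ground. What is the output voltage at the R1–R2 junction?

V_out ≈ 2.62 V

R2 ‖ R_L = (5.86 × 24.4)/(5.86 + 24.4) = 4.725 kΩ.
Voltage divider with the loaded lower leg: V_out = 4.28 × 4.725/(3.00 + 4.725) = 4.28 × 0.6117 = 2.618 V.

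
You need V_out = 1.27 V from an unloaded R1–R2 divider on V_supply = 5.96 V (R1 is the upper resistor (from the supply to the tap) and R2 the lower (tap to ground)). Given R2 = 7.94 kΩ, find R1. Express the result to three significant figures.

Required fraction k = V_out/V_supply = 0.2131.
So R1 = R2 · (V_supply/V_out − 1) = 7.94 × (5.96/1.27 − 1) = 7.94 × 3.693 = 29.32 kΩ.

R1 ≈ 29.3 kΩ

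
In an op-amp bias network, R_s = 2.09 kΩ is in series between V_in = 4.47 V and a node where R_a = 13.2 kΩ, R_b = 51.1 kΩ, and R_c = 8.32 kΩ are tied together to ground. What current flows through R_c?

I ≈ 0.370 mA

Equivalent of the parallel group: R_p = 4.640 kΩ.
Node voltage V_A = V_in · R_p/(R_s + R_p) = 4.47 × 0.6894 = 3.082 V.
Branch current I = V_A/R_c = 3.082/8.32 = 0.3704 mA.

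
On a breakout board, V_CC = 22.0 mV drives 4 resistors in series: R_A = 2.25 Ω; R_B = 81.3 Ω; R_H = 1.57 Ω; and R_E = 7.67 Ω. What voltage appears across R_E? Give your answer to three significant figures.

Total series resistance ΣR = 2.25 + 81.3 + 1.57 + 7.67 = 92.79 Ω.
Voltage divider: V = V_CC · (7.670 / 92.79) = 22.0 × 0.08266 = 1.819 mV.

V ≈ 1.82 mV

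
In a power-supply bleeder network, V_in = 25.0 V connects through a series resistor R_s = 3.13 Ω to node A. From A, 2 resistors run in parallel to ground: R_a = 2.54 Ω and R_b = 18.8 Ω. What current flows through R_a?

I ≈ 4.10 A

Equivalent of the parallel group: R_p = 2.238 Ω.
Node voltage V_A = V_in · R_p/(R_s + R_p) = 25.0 × 0.4169 = 10.42 V.
I(R_a) = V_A / R_a = 10.42/2.54 = 4.103 A.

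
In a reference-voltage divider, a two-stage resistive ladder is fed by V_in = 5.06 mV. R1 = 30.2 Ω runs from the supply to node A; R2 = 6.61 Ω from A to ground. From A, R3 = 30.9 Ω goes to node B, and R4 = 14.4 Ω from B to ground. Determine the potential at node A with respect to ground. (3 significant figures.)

V_A ≈ 0.811 mV

The second stage (R3 + R4 = 45.30 Ω) loads node A in parallel with R2.
Effective lower resistance at A: R2 ‖ 45.30 = 5.768 Ω.
V_A = 5.06 × 5.768/(30.2 + 5.768) = 0.8115 mV.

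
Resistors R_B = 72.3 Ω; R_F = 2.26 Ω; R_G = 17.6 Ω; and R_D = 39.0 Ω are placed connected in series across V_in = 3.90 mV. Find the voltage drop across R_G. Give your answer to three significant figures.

V ≈ 0.523 mV

ΣR = 72.3 + 2.26 + 17.6 + 39.0 = 131.2 Ω.
Voltage divider: V = V_in · (17.60 / 131.2) = 3.90 × 0.1342 = 0.5233 mV.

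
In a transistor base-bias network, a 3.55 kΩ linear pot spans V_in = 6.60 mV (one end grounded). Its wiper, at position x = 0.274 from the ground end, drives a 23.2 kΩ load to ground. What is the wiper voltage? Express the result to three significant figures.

V_out ≈ 1.75 mV

Split the track: R_lower = x·R_p = 0.9727 kΩ, R_upper = (1−x)·R_p = 2.577 kΩ.
R_L loads the lower segment: effective lower R = 0.9336 kΩ.
Then V_out = V_in · 0.9336/(2.577 + 0.9336) = 1.755 mV.
(Unloaded: V_out = x·V_in = 1.81 mV.)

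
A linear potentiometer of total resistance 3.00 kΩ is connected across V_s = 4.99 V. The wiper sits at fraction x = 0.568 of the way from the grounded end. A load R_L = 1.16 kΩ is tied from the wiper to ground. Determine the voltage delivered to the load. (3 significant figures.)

The pot divides into 1.296 kΩ above the wiper and 1.704 kΩ below.
(x·R_p) ‖ R_L = 0.6902 kΩ.
Then V_out = V_s · 0.6902/(1.296 + 0.6902) = 1.734 V.
(Unloaded: V_out = x·V_s = 2.83 V.)

V_out ≈ 1.73 V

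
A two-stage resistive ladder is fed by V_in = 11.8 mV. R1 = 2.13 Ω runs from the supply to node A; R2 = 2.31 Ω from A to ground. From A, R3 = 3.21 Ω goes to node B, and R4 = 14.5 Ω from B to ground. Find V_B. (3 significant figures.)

Looking into the second stage from A: R3 + R4 = 17.71 Ω appears in parallel with R2.
Effective lower resistance at A: R2 ‖ 17.71 = 2.043 Ω.
First divider: V_A = V_in · 2.043/(2.13 + 2.043) = 5.778 mV.
V_B = V_A × 0.8187 = 4.730 mV.

V_B ≈ 4.73 mV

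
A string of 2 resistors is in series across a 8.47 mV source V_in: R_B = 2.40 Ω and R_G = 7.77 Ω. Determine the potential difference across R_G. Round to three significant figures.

V ≈ 6.47 mV

ΣR = 2.40 + 7.77 = 10.17 Ω.
V = V_in · R/ΣR = 8.47 × 0.7640 = 6.471 mV.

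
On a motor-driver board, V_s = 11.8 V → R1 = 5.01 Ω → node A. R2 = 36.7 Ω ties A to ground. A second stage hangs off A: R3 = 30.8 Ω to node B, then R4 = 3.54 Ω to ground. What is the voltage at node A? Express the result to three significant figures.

Node A sees R2 in parallel with the series input of stage 2, R3 + R4 = 34.34 Ω.
R2 ‖ (R3+R4) = 17.74 Ω.
So V_A = 11.8 × 0.7798 = 9.201 V.

V_A ≈ 9.20 V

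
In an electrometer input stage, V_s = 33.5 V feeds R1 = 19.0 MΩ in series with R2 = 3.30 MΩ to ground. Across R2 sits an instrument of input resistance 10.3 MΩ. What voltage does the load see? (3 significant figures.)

The load sits in parallel with R2, giving an effective lower resistance R2' = R2·R_L/(R2+R_L) = 2.499 MΩ.
Then V_out = V_s · R2'/(R1 + R2') = 33.5 × 2.499/21.50 = 3.894 V.

V_out ≈ 3.89 V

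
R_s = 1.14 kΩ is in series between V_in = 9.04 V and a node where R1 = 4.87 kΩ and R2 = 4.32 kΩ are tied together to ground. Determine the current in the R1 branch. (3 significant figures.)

Equivalent of the parallel group: R_p = 2.289 kΩ.
V_A by voltage divider: V_A = 9.04 × 2.289/(1.14 + 2.289) = 6.035 V.
I(R1) = V_A / R1 = 6.035/4.87 = 1.239 mA.

I ≈ 1.24 mA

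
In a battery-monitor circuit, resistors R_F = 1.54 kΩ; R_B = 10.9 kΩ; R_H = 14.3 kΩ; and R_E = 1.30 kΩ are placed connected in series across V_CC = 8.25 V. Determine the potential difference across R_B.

ΣR = 1.54 + 10.9 + 14.3 + 1.30 = 28.04 kΩ.
V = V_CC · R/ΣR = 8.25 × 0.3887 = 3.207 V.

V ≈ 3.21 V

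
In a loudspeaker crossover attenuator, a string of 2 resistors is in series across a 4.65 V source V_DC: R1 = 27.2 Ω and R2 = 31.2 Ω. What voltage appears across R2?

V ≈ 2.48 V

Series total: ΣR = 27.2 + 31.2 = 58.40 Ω.
Voltage divider: V = V_DC · (31.20 / 58.40) = 4.65 × 0.5342 = 2.484 V.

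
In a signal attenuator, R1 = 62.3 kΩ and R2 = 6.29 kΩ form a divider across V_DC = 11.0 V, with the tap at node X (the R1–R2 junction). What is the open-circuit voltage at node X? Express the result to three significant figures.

V_th ≈ 1.01 V

With X open, the divider is unloaded: V_th = 11.0 × 6.29/68.59 = 1.009 V.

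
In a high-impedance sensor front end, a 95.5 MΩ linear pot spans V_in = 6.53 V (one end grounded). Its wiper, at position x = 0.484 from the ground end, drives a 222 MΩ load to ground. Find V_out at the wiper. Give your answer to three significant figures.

V_out ≈ 2.85 V

The pot divides into 49.28 MΩ above the wiper and 46.22 MΩ below.
(x·R_p) ‖ R_L = 38.26 MΩ.
Then V_out = V_in · 38.26/(49.28 + 38.26) = 2.854 V.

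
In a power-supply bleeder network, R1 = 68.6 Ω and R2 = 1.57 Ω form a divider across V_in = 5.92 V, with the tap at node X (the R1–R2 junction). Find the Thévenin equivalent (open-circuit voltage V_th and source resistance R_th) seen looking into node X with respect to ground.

V_th ≈ 0.132 V, R_th ≈ 1.53 Ω

With X open, the divider is unloaded: V_th = 5.92 × 1.57/70.17 = 0.1325 V.
Looking into X with the source shorted: R_th = R1·R2/(R1+R2) = 68.60 × 1.57/70.17 = 1.535 Ω.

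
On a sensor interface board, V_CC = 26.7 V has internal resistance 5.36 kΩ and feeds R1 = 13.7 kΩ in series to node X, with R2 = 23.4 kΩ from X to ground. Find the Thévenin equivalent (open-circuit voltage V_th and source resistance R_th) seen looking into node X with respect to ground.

V_th ≈ 14.7 V, R_th ≈ 10.5 kΩ

R1' = 5.36 + 13.7 = 19.06 kΩ (source resistance + R1).
V_th is the unloaded tap voltage: V_CC · R2/(R1'+R2) = 26.7 × 0.5511 = 14.71 V.
With V_CC suppressed (replaced by a short), R_th = R1' ‖ R2 = (19.06 × 23.4)/(19.06 + 23.4) = 10.50 kΩ.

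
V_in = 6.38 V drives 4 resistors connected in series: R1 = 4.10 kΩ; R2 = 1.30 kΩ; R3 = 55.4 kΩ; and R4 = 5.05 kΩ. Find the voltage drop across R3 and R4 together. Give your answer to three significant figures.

Total series resistance ΣR = 4.10 + 1.30 + 55.4 + 5.05 = 65.85 kΩ.
R_{R3..R4} = 55.4 + 5.05 = 60.45 kΩ.
Voltage divider: V = V_in · (60.45 / 65.85) = 6.38 × 0.9180 = 5.857 V.

V ≈ 5.86 V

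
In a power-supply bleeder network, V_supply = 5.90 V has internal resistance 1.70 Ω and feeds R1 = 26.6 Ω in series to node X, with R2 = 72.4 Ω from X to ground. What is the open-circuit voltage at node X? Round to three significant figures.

R1' = 1.70 + 26.6 = 28.30 Ω (source resistance + R1).
With X open, the divider is unloaded: V_th = 5.90 × 72.4/100.7 = 4.242 V.

V_th ≈ 4.24 V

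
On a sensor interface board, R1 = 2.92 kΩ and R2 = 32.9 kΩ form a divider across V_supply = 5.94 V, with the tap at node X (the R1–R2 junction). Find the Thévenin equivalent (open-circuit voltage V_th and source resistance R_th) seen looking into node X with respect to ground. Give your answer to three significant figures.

V_th ≈ 5.46 V, R_th ≈ 2.68 kΩ

V_th is the unloaded tap voltage: V_supply · R2/(R1+R2) = 5.94 × 0.9185 = 5.456 V.
With V_supply suppressed (replaced by a short), R_th = R1 ‖ R2 = (2.920 × 32.9)/(2.920 + 32.9) = 2.682 kΩ.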